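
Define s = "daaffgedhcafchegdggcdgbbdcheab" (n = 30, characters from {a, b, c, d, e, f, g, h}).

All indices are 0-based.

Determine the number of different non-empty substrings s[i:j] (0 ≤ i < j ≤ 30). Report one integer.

rank | idx | suffix
   0 |   1 | aaffgedhcafchegdggcdgbbdcheab
   1 |  28 | ab
   2 |  10 | afchegdggcdgbbdcheab
   3 |   2 | affgedhcafchegdggcdgbbdcheab
   4 |  29 | b
   5 |  22 | bbdcheab
   6 |  23 | bdcheab
   7 |   9 | cafchegdggcdgbbdcheab
   8 |  19 | cdgbbdcheab
   9 |  25 | cheab
  10 |  12 | chegdggcdgbbdcheab
  11 |   0 | daaffgedhcafchegdggcdgbbdcheab
  12 |  24 | dcheab
  13 |  20 | dgbbdcheab
  14 |  16 | dggcdgbbdcheab
  15 |   7 | dhcafchegdggcdgbbdcheab
  16 |  27 | eab
  17 |   6 | edhcafchegdggcdgbbdcheab
  18 |  14 | egdggcdgbbdcheab
  19 |  11 | fchegdggcdgbbdcheab
  20 |   3 | ffgedhcafchegdggcdgbbdcheab
  21 |   4 | fgedhcafchegdggcdgbbdcheab
  22 |  21 | gbbdcheab
  23 |  18 | gcdgbbdcheab
  24 |  15 | gdggcdgbbdcheab
  25 |   5 | gedhcafchegdggcdgbbdcheab
  26 |  17 | ggcdgbbdcheab
  27 |   8 | hcafchegdggcdgbbdcheab
  28 |  26 | heab
  29 |  13 | hegdggcdgbbdcheab

SA = [1, 28, 10, 2, 29, 22, 23, 9, 19, 25, 12, 0, 24, 20, 16, 7, 27, 6, 14, 11, 3, 4, 21, 18, 15, 5, 17, 8, 26, 13]
rank  pair      lcp
   1  s[1:],s[28:]  1  'a'
   2  s[28:],s[10:]  1  'a'
   3  s[10:],s[2:]  2  'af'
   4  s[2:],s[29:]  0  ''
   5  s[29:],s[22:]  1  'b'
   6  s[22:],s[23:]  1  'b'
   7  s[23:],s[9:]  0  ''
   8  s[9:],s[19:]  1  'c'
   9  s[19:],s[25:]  1  'c'
  10  s[25:],s[12:]  3  'che'
  11  s[12:],s[0:]  0  ''
  12  s[0:],s[24:]  1  'd'
  13  s[24:],s[20:]  1  'd'
  14  s[20:],s[16:]  2  'dg'
  15  s[16:],s[7:]  1  'd'
  16  s[7:],s[27:]  0  ''
  17  s[27:],s[6:]  1  'e'
  18  s[6:],s[14:]  1  'e'
  19  s[14:],s[11:]  0  ''
  20  s[11:],s[3:]  1  'f'
  21  s[3:],s[4:]  1  'f'
  22  s[4:],s[21:]  0  ''
  23  s[21:],s[18:]  1  'g'
  24  s[18:],s[15:]  1  'g'
  25  s[15:],s[5:]  1  'g'
  26  s[5:],s[17:]  1  'g'
  27  s[17:],s[8:]  0  ''
  28  s[8:],s[26:]  1  'h'
  29  s[26:],s[13:]  2  'he'

n(n+1)/2 = 30·31/2 = 465
Σ LCP = 0 + 1 + 1 + 2 + 0 + 1 + 1 + 0 + 1 + 1 + 3 + 0 + 1 + 1 + 2 + 1 + 0 + 1 + 1 + 0 + 1 + 1 + 0 + 1 + 1 + 1 + 1 + 0 + 1 + 2 = 27
distinct = 465 − 27 = 438

438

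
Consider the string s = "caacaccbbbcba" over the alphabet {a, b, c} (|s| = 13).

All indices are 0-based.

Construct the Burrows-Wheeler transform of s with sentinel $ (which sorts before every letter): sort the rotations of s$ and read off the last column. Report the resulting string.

abcacccbb$abca

rank  rotation        last
    0  $caacaccbbbcba  a
    1  a$caacaccbbbcb  b
    2  aacaccbbbcba$c  c
    3  acaccbbbcba$ca  a
    4  accbbbcba$caac  c
    5  ba$caacaccbbbc  c
    6  bbbcba$caacacc  c
    7  bbcba$caacaccb  b
    8  bcba$caacaccbb  b
    9  caacaccbbbcba$  $
   10  caccbbbcba$caa  a
   11  cba$caacaccbbb  b
   12  cbbbcba$caacac  c
   13  ccbbbcba$caaca  a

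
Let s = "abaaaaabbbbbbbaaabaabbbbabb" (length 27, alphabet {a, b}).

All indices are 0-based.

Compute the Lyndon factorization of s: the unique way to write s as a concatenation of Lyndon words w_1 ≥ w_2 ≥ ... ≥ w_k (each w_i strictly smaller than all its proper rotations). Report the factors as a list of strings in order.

emit factor 1: 'ab' (i=0, period=2)
emit factor 2: 'aaaaabbbbbbbaaabaabbbbabb' (i=2, period=25)

["ab", "aaaaabbbbbbbaaabaabbbbabb"]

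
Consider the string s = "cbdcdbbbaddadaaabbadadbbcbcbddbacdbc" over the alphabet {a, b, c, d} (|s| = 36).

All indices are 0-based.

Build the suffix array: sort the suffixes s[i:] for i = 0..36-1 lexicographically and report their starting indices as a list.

[13, 14, 15, 31, 11, 18, 20, 8, 30, 17, 7, 16, 6, 5, 22, 34, 23, 25, 1, 27, 35, 24, 0, 26, 3, 32, 12, 10, 19, 29, 4, 21, 33, 2, 9, 28]

rank→(start, suffix):
  0 → (13, 'aaabbadadbbcbcbddbacdbc')
  1 → (14, 'aabbadadbbcbcbddbacdbc')
  2 → (15, 'abbadadbbcbcbddbacdbc')
  3 → (31, 'acdbc')
  4 → (11, 'adaaabbadadbbcbcbddbacdbc')
  5 → (18, 'adadbbcbcbddbacdbc')
  6 → (20, 'adbbcbcbddbacdbc')
  7 → (8, 'addadaaabbadadbbcbcbddbacdbc')
  8 → (30, 'bacdbc')
  9 → (17, 'badadbbcbcbddbacdbc')
  10 → (7, 'baddadaaabbadadbbcbcbddbacdbc')
  11 → (16, 'bbadadbbcbcbddbacdbc')
  12 → (6, 'bbaddadaaabbadadbbcbcbddbacdbc')
  13 → (5, 'bbbaddadaaabbadadbbcbcbddbacdbc')
  14 → (22, 'bbcbcbddbacdbc')
  15 → (34, 'bc')
  16 → (23, 'bcbcbddbacdbc')
  17 → (25, 'bcbddbacdbc')
  18 → (1, 'bdcdbbbaddadaaabbadadbbcbcbddbacdbc')
  19 → (27, 'bddbacdbc')
  20 → (35, 'c')
  21 → (24, 'cbcbddbacdbc')
  22 → (0, 'cbdcdbbbaddadaaabbadadbbcbcbddbacdbc')
  23 → (26, 'cbddbacdbc')
  24 → (3, 'cdbbbaddadaaabbadadbbcbcbddbacdbc')
  25 → (32, 'cdbc')
  26 → (12, 'daaabbadadbbcbcbddbacdbc')
  27 → (10, 'dadaaabbadadbbcbcbddbacdbc')
  28 → (19, 'dadbbcbcbddbacdbc')
  29 → (29, 'dbacdbc')
  30 → (4, 'dbbbaddadaaabbadadbbcbcbddbacdbc')
  31 → (21, 'dbbcbcbddbacdbc')
  32 → (33, 'dbc')
  33 → (2, 'dcdbbbaddadaaabbadadbbcbcbddbacdbc')
  34 → (9, 'ddadaaabbadadbbcbcbddbacdbc')
  35 → (28, 'ddbacdbc')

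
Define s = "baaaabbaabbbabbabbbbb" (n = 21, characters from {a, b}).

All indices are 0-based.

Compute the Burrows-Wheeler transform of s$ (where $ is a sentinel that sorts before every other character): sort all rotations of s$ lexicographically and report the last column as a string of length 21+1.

bbaabababb$bbbbabababa

rank  rotation                last
    0  $baaaabbaabbbabbabbbbb  b
    1  aaaabbaabbbabbabbbbb$b  b
    2  aaabbaabbbabbabbbbb$ba  a
    3  aabbaabbbabbabbbbb$baa  a
    4  aabbbabbabbbbb$baaaabb  b
    5  abbaabbbabbabbbbb$baaa  a
    6  abbabbbbb$baaaabbaabbb  b
    7  abbbabbabbbbb$baaaabba  a
    8  abbbbb$baaaabbaabbbabb  b
    9  b$baaaabbaabbbabbabbbb  b
   10  baaaabbaabbbabbabbbbb$  $
   11  baabbbabbabbbbb$baaaab  b
   12  babbabbbbb$baaaabbaabb  b
   13  babbbbb$baaaabbaabbbab  b
   14  bb$baaaabbaabbbabbabbb  b
   15  bbaabbbabbabbbbb$baaaa  a
   16  bbabbabbbbb$baaaabbaab  b
   17  bbabbbbb$baaaabbaabbba  a
   18  bbb$baaaabbaabbbabbabb  b
   19  bbbabbabbbbb$baaaabbaa  a
   20  bbbb$baaaabbaabbbabbab  b
   21  bbbbb$baaaabbaabbbabba  a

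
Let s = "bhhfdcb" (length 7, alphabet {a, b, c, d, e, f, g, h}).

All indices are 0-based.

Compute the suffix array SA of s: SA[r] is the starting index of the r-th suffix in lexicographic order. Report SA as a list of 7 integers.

rank→(start, suffix):
  0 → (6, 'b')
  1 → (0, 'bhhfdcb')
  2 → (5, 'cb')
  3 → (4, 'dcb')
  4 → (3, 'fdcb')
  5 → (2, 'hfdcb')
  6 → (1, 'hhfdcb')

[6, 0, 5, 4, 3, 2, 1]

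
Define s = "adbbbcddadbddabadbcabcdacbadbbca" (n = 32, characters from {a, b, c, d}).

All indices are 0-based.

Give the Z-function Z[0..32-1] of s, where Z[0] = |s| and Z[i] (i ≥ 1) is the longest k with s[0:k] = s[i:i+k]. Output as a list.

[32, 0, 0, 0, 0, 0, 0, 0, 3, 0, 0, 0, 0, 1, 0, 3, 0, 0, 0, 1, 0, 0, 0, 1, 0, 0, 4, 0, 0, 0, 0, 1]

Z[0]=32
i=1: fresh scan; Z[1]=0
i=2: fresh scan; Z[2]=0
i=3: fresh scan; Z[3]=0
i=4: fresh scan; Z[4]=0
i=5: fresh scan; Z[5]=0
i=6: fresh scan; Z[6]=0
i=7: fresh scan; Z[7]=0
i=8: fresh scan; Z[8]=3 scan→box=[8,11)
i=9: min(r-i=2, Z[1]=0)=0; Z[9]=0
i=10: min(r-i=1, Z[2]=0)=0; Z[10]=0
i=11: fresh scan; Z[11]=0
i=12: fresh scan; Z[12]=0
i=13: fresh scan; Z[13]=1 scan→box=[13,14)
i=14: fresh scan; Z[14]=0
i=15: fresh scan; Z[15]=3 scan→box=[15,18)
i=16: min(r-i=2, Z[1]=0)=0; Z[16]=0
i=17: min(r-i=1, Z[2]=0)=0; Z[17]=0
i=18: fresh scan; Z[18]=0
i=19: fresh scan; Z[19]=1 scan→box=[19,20)
i=20: fresh scan; Z[20]=0
i=21: fresh scan; Z[21]=0
i=22: fresh scan; Z[22]=0
i=23: fresh scan; Z[23]=1 scan→box=[23,24)
i=24: fresh scan; Z[24]=0
i=25: fresh scan; Z[25]=0
i=26: fresh scan; Z[26]=4 scan→box=[26,30)
i=27: min(r-i=3, Z[1]=0)=0; Z[27]=0
i=28: min(r-i=2, Z[2]=0)=0; Z[28]=0
i=29: min(r-i=1, Z[3]=0)=0; Z[29]=0
i=30: fresh scan; Z[30]=0
i=31: fresh scan; Z[31]=1 scan→box=[31,32)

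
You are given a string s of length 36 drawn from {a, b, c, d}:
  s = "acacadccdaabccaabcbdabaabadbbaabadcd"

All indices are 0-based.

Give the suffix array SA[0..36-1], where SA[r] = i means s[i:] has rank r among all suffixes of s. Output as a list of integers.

rank | idx | suffix
   0 |  22 | aabadbbaabadcd
   1 |  29 | aabadcd
   2 |  14 | aabcbdabaabadbbaabadcd
   3 |   9 | aabccaabcbdabaabadbbaabadcd
   4 |  20 | abaabadbbaabadcd
   5 |  23 | abadbbaabadcd
   6 |  30 | abadcd
   7 |  15 | abcbdabaabadbbaabadcd
   8 |  10 | abccaabcbdabaabadbbaabadcd
   9 |   0 | acacadccdaabccaabcbdabaabadbbaabadcd
  10 |   2 | acadccdaabccaabcbdabaabadbbaabadcd
  11 |  25 | adbbaabadcd
  12 |   4 | adccdaabccaabcbdabaabadbbaabadcd
  13 |  32 | adcd
  14 |  21 | baabadbbaabadcd
  15 |  28 | baabadcd
  16 |  24 | badbbaabadcd
  17 |  31 | badcd
  18 |  27 | bbaabadcd
  19 |  16 | bcbdabaabadbbaabadcd
  20 |  11 | bccaabcbdabaabadbbaabadcd
  21 |  18 | bdabaabadbbaabadcd
  22 |  13 | caabcbdabaabadbbaabadcd
  23 |   1 | cacadccdaabccaabcbdabaabadbbaabadcd
  24 |   3 | cadccdaabccaabcbdabaabadbbaabadcd
  25 |  17 | cbdabaabadbbaabadcd
  26 |  12 | ccaabcbdabaabadbbaabadcd
  27 |   6 | ccdaabccaabcbdabaabadbbaabadcd
  28 |  34 | cd
  29 |   7 | cdaabccaabcbdabaabadbbaabadcd
  30 |  35 | d
  31 |   8 | daabccaabcbdabaabadbbaabadcd
  32 |  19 | dabaabadbbaabadcd
  33 |  26 | dbbaabadcd
  34 |   5 | dccdaabccaabcbdabaabadbbaabadcd
  35 |  33 | dcd

[22, 29, 14, 9, 20, 23, 30, 15, 10, 0, 2, 25, 4, 32, 21, 28, 24, 31, 27, 16, 11, 18, 13, 1, 3, 17, 12, 6, 34, 7, 35, 8, 19, 26, 5, 33]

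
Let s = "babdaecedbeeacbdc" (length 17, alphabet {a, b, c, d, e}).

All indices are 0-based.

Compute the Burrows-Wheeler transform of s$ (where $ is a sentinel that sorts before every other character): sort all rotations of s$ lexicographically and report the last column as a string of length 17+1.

rank  rotation            last
    0  $babdaecedbeeacbdc  c
    1  abdaecedbeeacbdc$b  b
    2  acbdc$babdaecedbee  e
    3  aecedbeeacbdc$babd  d
    4  babdaecedbeeacbdc$  $
    5  bdaecedbeeacbdc$ba  a
    6  bdc$babdaecedbeeac  c
    7  beeacbdc$babdaeced  d
    8  c$babdaecedbeeacbd  d
    9  cbdc$babdaecedbeea  a
   10  cedbeeacbdc$babdae  e
   11  daecedbeeacbdc$bab  b
   12  dbeeacbdc$babdaece  e
   13  dc$babdaecedbeeacb  b
   14  eacbdc$babdaecedbe  e
   15  ecedbeeacbdc$babda  a
   16  edbeeacbdc$babdaec  c
   17  eeacbdc$babdaecedb  b

cbed$acddaebebeacb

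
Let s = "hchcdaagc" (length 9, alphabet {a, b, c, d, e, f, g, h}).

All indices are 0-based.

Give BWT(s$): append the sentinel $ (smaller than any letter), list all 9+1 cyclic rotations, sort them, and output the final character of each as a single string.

cdaghhcac$

rank  rotation    last
    0  $hchcdaagc  c
    1  aagc$hchcd  d
    2  agc$hchcda  a
    3  c$hchcdaag  g
    4  cdaagc$hch  h
    5  chcdaagc$h  h
    6  daagc$hchc  c
    7  gc$hchcdaa  a
    8  hcdaagc$hc  c
    9  hchcdaagc$  $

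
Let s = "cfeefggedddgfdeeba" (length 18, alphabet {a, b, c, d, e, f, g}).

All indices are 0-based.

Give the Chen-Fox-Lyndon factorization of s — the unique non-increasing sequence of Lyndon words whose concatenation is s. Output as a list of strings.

emit factor 1: 'cfeefggedddgfdee' (i=0, period=16)
emit factor 2: 'b' (i=16, period=1)
emit factor 3: 'a' (i=17, period=1)

["cfeefggedddgfdee", "b", "a"]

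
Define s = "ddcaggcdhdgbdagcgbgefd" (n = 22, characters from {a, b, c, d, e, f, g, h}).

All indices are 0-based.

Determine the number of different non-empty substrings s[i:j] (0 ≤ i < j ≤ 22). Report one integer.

rank→(start, suffix):
  0 → (13, 'agcgbgefd')
  1 → (3, 'aggcdhdgbdagcgbgefd')
  2 → (11, 'bdagcgbgefd')
  3 → (17, 'bgefd')
  4 → (2, 'caggcdhdgbdagcgbgefd')
  5 → (6, 'cdhdgbdagcgbgefd')
  6 → (15, 'cgbgefd')
  7 → (21, 'd')
  8 → (12, 'dagcgbgefd')
  9 → (1, 'dcaggcdhdgbdagcgbgefd')
  10 → (0, 'ddcaggcdhdgbdagcgbgefd')
  11 → (9, 'dgbdagcgbgefd')
  12 → (7, 'dhdgbdagcgbgefd')
  13 → (19, 'efd')
  14 → (20, 'fd')
  15 → (10, 'gbdagcgbgefd')
  16 → (16, 'gbgefd')
  17 → (5, 'gcdhdgbdagcgbgefd')
  18 → (14, 'gcgbgefd')
  19 → (18, 'gefd')
  20 → (4, 'ggcdhdgbdagcgbgefd')
  21 → (8, 'hdgbdagcgbgefd')

SA = [13, 3, 11, 17, 2, 6, 15, 21, 12, 1, 0, 9, 7, 19, 20, 10, 16, 5, 14, 18, 4, 8]
[i] adj suffixes → lcp
  [1] 13/3 → 2 ('ag')
  [2] 3/11 → 0 ('')
  [3] 11/17 → 1 ('b')
  [4] 17/2 → 0 ('')
  [5] 2/6 → 1 ('c')
  [6] 6/15 → 1 ('c')
  [7] 15/21 → 0 ('')
  [8] 21/12 → 1 ('d')
  [9] 12/1 → 1 ('d')
  [10] 1/0 → 1 ('d')
  [11] 0/9 → 1 ('d')
  [12] 9/7 → 1 ('d')
  [13] 7/19 → 0 ('')
  [14] 19/20 → 0 ('')
  [15] 20/10 → 0 ('')
  [16] 10/16 → 2 ('gb')
  [17] 16/5 → 1 ('g')
  [18] 5/14 → 2 ('gc')
  [19] 14/18 → 1 ('g')
  [20] 18/4 → 1 ('g')
  [21] 4/8 → 0 ('')

n(n+1)/2 = 22·23/2 = 253
Σ LCP = 0 + 2 + 0 + 1 + 0 + 1 + 1 + 0 + 1 + 1 + 1 + 1 + 1 + 0 + 0 + 0 + 2 + 1 + 2 + 1 + 1 + 0 = 17
distinct = 253 − 17 = 236

236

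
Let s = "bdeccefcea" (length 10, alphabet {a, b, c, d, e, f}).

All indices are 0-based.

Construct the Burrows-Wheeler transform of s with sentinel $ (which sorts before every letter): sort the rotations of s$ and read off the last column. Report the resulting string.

ae$efcbcdce

rank  rotation     last
    0  $bdeccefcea  a
    1  a$bdeccefce  e
    2  bdeccefcea$  $
    3  ccefcea$bde  e
    4  cea$bdeccef  f
    5  cefcea$bdec  c
    6  deccefcea$b  b
    7  ea$bdeccefc  c
    8  eccefcea$bd  d
    9  efcea$bdecc  c
   10  fcea$bdecce  e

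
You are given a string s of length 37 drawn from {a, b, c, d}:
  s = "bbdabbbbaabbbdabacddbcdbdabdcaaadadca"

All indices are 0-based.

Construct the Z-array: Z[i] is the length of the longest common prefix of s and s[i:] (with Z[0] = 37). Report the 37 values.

[37, 1, 0, 0, 2, 2, 2, 1, 0, 0, 2, 5, 1, 0, 0, 1, 0, 0, 0, 0, 1, 0, 0, 1, 0, 0, 1, 0, 0, 0, 0, 0, 0, 0, 0, 0, 0]

Z[0]=37
i=1: fresh scan; Z[1]=1 extend→box=[1,2)
i=2: fresh scan; Z[2]=0
i=3: fresh scan; Z[3]=0
i=4: fresh scan; Z[4]=2 extend→box=[4,6)
i=5: min(r-i=1, Z[1]=1)=1; Z[5]=2 extend→box=[5,7)
i=6: min(r-i=1, Z[1]=1)=1; Z[6]=2 extend→box=[6,8)
i=7: min(r-i=1, Z[1]=1)=1; Z[7]=1
i=8: fresh scan; Z[8]=0
i=9: fresh scan; Z[9]=0
i=10: fresh scan; Z[10]=2 extend→box=[10,12)
i=11: min(r-i=1, Z[1]=1)=1; Z[11]=5 extend→box=[11,16)
i=12: min(r-i=4, Z[1]=1)=1; Z[12]=1
i=13: min(r-i=3, Z[2]=0)=0; Z[13]=0
i=14: min(r-i=2, Z[3]=0)=0; Z[14]=0
i=15: min(r-i=1, Z[4]=2)=1; Z[15]=1
i=16: fresh scan; Z[16]=0
i=17: fresh scan; Z[17]=0
i=18: fresh scan; Z[18]=0
i=19: fresh scan; Z[19]=0
i=20: fresh scan; Z[20]=1 extend→box=[20,21)
i=21: fresh scan; Z[21]=0
i=22: fresh scan; Z[22]=0
i=23: fresh scan; Z[23]=1 extend→box=[23,24)
i=24: fresh scan; Z[24]=0
i=25: fresh scan; Z[25]=0
i=26: fresh scan; Z[26]=1 extend→box=[26,27)
i=27: fresh scan; Z[27]=0
i=28: fresh scan; Z[28]=0
i=29: fresh scan; Z[29]=0
i=30: fresh scan; Z[30]=0
i=31: fresh scan; Z[31]=0
i=32: fresh scan; Z[32]=0
i=33: fresh scan; Z[33]=0
i=34: fresh scan; Z[34]=0
i=35: fresh scan; Z[35]=0
i=36: fresh scan; Z[36]=0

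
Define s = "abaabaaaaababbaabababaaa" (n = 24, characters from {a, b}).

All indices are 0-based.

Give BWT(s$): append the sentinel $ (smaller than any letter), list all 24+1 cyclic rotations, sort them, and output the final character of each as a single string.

aaabbaabbaba$baabaaabaaaa

rank  rotation                   last
    0  $abaabaaaaababbaabababaaa  a
    1  a$abaabaaaaababbaabababaa  a
    2  aa$abaabaaaaababbaabababa  a
    3  aaa$abaabaaaaababbaababab  b
    4  aaaaababbaabababaaa$abaab  b
    5  aaaababbaabababaaa$abaaba  a
    6  aaababbaabababaaa$abaabaa  a
    7  aabaaaaababbaabababaaa$ab  b
    8  aabababaaa$abaabaaaaababb  b
    9  aababbaabababaaa$abaabaaa  a
   10  abaaa$abaabaaaaababbaabab  b
   11  abaaaaababbaabababaaa$aba  a
   12  abaabaaaaababbaabababaaa$  $
   13  ababaaa$abaabaaaaababbaab  b
   14  abababaaa$abaabaaaaababba  a
   15  ababbaabababaaa$abaabaaaa  a
   16  abbaabababaaa$abaabaaaaab  b
   17  baaa$abaabaaaaababbaababa  a
   18  baaaaababbaabababaaa$abaa  a
   19  baabaaaaababbaabababaaa$a  a
   20  baabababaaa$abaabaaaaabab  b
   21  babaaa$abaabaaaaababbaaba  a
   22  bababaaa$abaabaaaaababbaa  a
   23  babbaabababaaa$abaabaaaaa  a
   24  bbaabababaaa$abaabaaaaaba  a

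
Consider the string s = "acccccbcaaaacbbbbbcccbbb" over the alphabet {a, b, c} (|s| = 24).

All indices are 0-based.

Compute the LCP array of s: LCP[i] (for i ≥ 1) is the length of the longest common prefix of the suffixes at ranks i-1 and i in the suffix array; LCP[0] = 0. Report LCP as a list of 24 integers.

sorted suffixes:
  #0 SA[0]=8  'aaaacbbbbbcccbbb'
  #1 SA[1]=9  'aaacbbbbbcccbbb'
  #2 SA[2]=10  'aacbbbbbcccbbb'
  #3 SA[3]=11  'acbbbbbcccbbb'
  #4 SA[4]=0  'acccccbcaaaacbbbbbcccbbb'
  #5 SA[5]=23  'b'
  #6 SA[6]=22  'bb'
  #7 SA[7]=21  'bbb'
  #8 SA[8]=13  'bbbbbcccbbb'
  #9 SA[9]=14  'bbbbcccbbb'
  #10 SA[10]=15  'bbbcccbbb'
  #11 SA[11]=16  'bbcccbbb'
  #12 SA[12]=6  'bcaaaacbbbbbcccbbb'
  #13 SA[13]=17  'bcccbbb'
  #14 SA[14]=7  'caaaacbbbbbcccbbb'
  #15 SA[15]=20  'cbbb'
  #16 SA[16]=12  'cbbbbbcccbbb'
  #17 SA[17]=5  'cbcaaaacbbbbbcccbbb'
  #18 SA[18]=19  'ccbbb'
  #19 SA[19]=4  'ccbcaaaacbbbbbcccbbb'
  #20 SA[20]=18  'cccbbb'
  #21 SA[21]=3  'cccbcaaaacbbbbbcccbbb'
  #22 SA[22]=2  'ccccbcaaaacbbbbbcccbbb'
  #23 SA[23]=1  'cccccbcaaaacbbbbbcccbbb'

SA = [8, 9, 10, 11, 0, 23, 22, 21, 13, 14, 15, 16, 6, 17, 7, 20, 12, 5, 19, 4, 18, 3, 2, 1]
rank  pair      lcp
   1  s[8:],s[9:]  3  'aaa'
   2  s[9:],s[10:]  2  'aa'
   3  s[10:],s[11:]  1  'a'
   4  s[11:],s[0:]  2  'ac'
   5  s[0:],s[23:]  0  ''
   6  s[23:],s[22:]  1  'b'
   7  s[22:],s[21:]  2  'bb'
   8  s[21:],s[13:]  3  'bbb'
   9  s[13:],s[14:]  4  'bbbb'
  10  s[14:],s[15:]  3  'bbb'
  11  s[15:],s[16:]  2  'bb'
  12  s[16:],s[6:]  1  'b'
  13  s[6:],s[17:]  2  'bc'
  14  s[17:],s[7:]  0  ''
  15  s[7:],s[20:]  1  'c'
  16  s[20:],s[12:]  4  'cbbb'
  17  s[12:],s[5:]  2  'cb'
  18  s[5:],s[19:]  1  'c'
  19  s[19:],s[4:]  3  'ccb'
  20  s[4:],s[18:]  2  'cc'
  21  s[18:],s[3:]  4  'cccb'
  22  s[3:],s[2:]  3  'ccc'
  23  s[2:],s[1:]  4  'cccc'

[0, 3, 2, 1, 2, 0, 1, 2, 3, 4, 3, 2, 1, 2, 0, 1, 4, 2, 1, 3, 2, 4, 3, 4]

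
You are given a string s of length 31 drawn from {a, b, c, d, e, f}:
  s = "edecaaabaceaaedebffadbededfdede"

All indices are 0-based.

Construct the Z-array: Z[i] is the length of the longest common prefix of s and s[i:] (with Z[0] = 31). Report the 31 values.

Z[0]=31
i=1: fresh scan; Z[1]=0
i=2: fresh scan; Z[2]=1 extend→box=[2,3)
i=3: fresh scan; Z[3]=0
i=4: fresh scan; Z[4]=0
i=5: fresh scan; Z[5]=0
i=6: fresh scan; Z[6]=0
i=7: fresh scan; Z[7]=0
i=8: fresh scan; Z[8]=0
i=9: fresh scan; Z[9]=0
i=10: fresh scan; Z[10]=1 extend→box=[10,11)
i=11: fresh scan; Z[11]=0
i=12: fresh scan; Z[12]=0
i=13: fresh scan; Z[13]=3 extend→box=[13,16)
i=14: min(r-i=2, Z[1]=0)=0; Z[14]=0
i=15: min(r-i=1, Z[2]=1)=1; Z[15]=1
i=16: fresh scan; Z[16]=0
i=17: fresh scan; Z[17]=0
i=18: fresh scan; Z[18]=0
i=19: fresh scan; Z[19]=0
i=20: fresh scan; Z[20]=0
i=21: fresh scan; Z[21]=0
i=22: fresh scan; Z[22]=3 extend→box=[22,25)
i=23: min(r-i=2, Z[1]=0)=0; Z[23]=0
i=24: min(r-i=1, Z[2]=1)=1; Z[24]=2 extend→box=[24,26)
i=25: min(r-i=1, Z[1]=0)=0; Z[25]=0
i=26: fresh scan; Z[26]=0
i=27: fresh scan; Z[27]=0
i=28: fresh scan; Z[28]=3 extend→box=[28,31)
i=29: min(r-i=2, Z[1]=0)=0; Z[29]=0
i=30: min(r-i=1, Z[2]=1)=1; Z[30]=1

[31, 0, 1, 0, 0, 0, 0, 0, 0, 0, 1, 0, 0, 3, 0, 1, 0, 0, 0, 0, 0, 0, 3, 0, 2, 0, 0, 0, 3, 0, 1]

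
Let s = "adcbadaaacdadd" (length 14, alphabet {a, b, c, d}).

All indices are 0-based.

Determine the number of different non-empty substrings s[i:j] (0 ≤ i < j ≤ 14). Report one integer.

91

rank→(start, suffix):
  0 → (6, 'aaacdadd')
  1 → (7, 'aacdadd')
  2 → (8, 'acdadd')
  3 → (4, 'adaaacdadd')
  4 → (0, 'adcbadaaacdadd')
  5 → (11, 'add')
  6 → (3, 'badaaacdadd')
  7 → (2, 'cbadaaacdadd')
  8 → (9, 'cdadd')
  9 → (13, 'd')
  10 → (5, 'daaacdadd')
  11 → (10, 'dadd')
  12 → (1, 'dcbadaaacdadd')
  13 → (12, 'dd')

SA = [6, 7, 8, 4, 0, 11, 3, 2, 9, 13, 5, 10, 1, 12]
rank  pair      lcp
   1  s[6:],s[7:]  2  'aa'
   2  s[7:],s[8:]  1  'a'
   3  s[8:],s[4:]  1  'a'
   4  s[4:],s[0:]  2  'ad'
   5  s[0:],s[11:]  2  'ad'
   6  s[11:],s[3:]  0  ''
   7  s[3:],s[2:]  0  ''
   8  s[2:],s[9:]  1  'c'
   9  s[9:],s[13:]  0  ''
  10  s[13:],s[5:]  1  'd'
  11  s[5:],s[10:]  2  'da'
  12  s[10:],s[1:]  1  'd'
  13  s[1:],s[12:]  1  'd'

n(n+1)/2 = 14·15/2 = 105
Σ LCP = 0 + 2 + 1 + 1 + 2 + 2 + 0 + 0 + 1 + 0 + 1 + 2 + 1 + 1 = 14
distinct = 105 − 14 = 91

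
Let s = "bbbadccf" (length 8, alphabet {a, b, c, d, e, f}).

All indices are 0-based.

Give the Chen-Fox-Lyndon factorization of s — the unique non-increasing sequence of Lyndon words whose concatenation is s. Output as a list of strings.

["b", "b", "b", "adccf"]

emit factor 1: 'b' (i=0, period=1)
emit factor 2: 'b' (i=1, period=1)
emit factor 3: 'b' (i=2, period=1)
emit factor 4: 'adccf' (i=3, period=5)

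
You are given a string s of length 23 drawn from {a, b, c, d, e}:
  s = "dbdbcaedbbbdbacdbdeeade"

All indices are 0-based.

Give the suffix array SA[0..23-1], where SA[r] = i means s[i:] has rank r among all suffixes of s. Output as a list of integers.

[13, 20, 5, 12, 8, 9, 3, 10, 1, 16, 4, 14, 11, 7, 2, 0, 15, 21, 17, 22, 19, 6, 18]

rank | idx | suffix
   0 |  13 | acdbdeeade
   1 |  20 | ade
   2 |   5 | aedbbbdbacdbdeeade
   3 |  12 | bacdbdeeade
   4 |   8 | bbbdbacdbdeeade
   5 |   9 | bbdbacdbdeeade
   6 |   3 | bcaedbbbdbacdbdeeade
   7 |  10 | bdbacdbdeeade
   8 |   1 | bdbcaedbbbdbacdbdeeade
   9 |  16 | bdeeade
  10 |   4 | caedbbbdbacdbdeeade
  11 |  14 | cdbdeeade
  12 |  11 | dbacdbdeeade
  13 |   7 | dbbbdbacdbdeeade
  14 |   2 | dbcaedbbbdbacdbdeeade
  15 |   0 | dbdbcaedbbbdbacdbdeeade
  16 |  15 | dbdeeade
  17 |  21 | de
  18 |  17 | deeade
  19 |  22 | e
  20 |  19 | eade
  21 |   6 | edbbbdbacdbdeeade
  22 |  18 | eeade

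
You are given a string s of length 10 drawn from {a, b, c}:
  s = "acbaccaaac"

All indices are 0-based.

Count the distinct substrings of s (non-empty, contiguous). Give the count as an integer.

45

sorted suffixes:
  #0 SA[0]=6  'aaac'
  #1 SA[1]=7  'aac'
  #2 SA[2]=8  'ac'
  #3 SA[3]=0  'acbaccaaac'
  #4 SA[4]=3  'accaaac'
  #5 SA[5]=2  'baccaaac'
  #6 SA[6]=9  'c'
  #7 SA[7]=5  'caaac'
  #8 SA[8]=1  'cbaccaaac'
  #9 SA[9]=4  'ccaaac'

SA = [6, 7, 8, 0, 3, 2, 9, 5, 1, 4]
i: (SA[i-1],SA[i]) lcp shared
  1: (6,7) 2 'aa'
  2: (7,8) 1 'a'
  3: (8,0) 2 'ac'
  4: (0,3) 2 'ac'
  5: (3,2) 0 ''
  6: (2,9) 0 ''
  7: (9,5) 1 'c'
  8: (5,1) 1 'c'
  9: (1,4) 1 'c'

n(n+1)/2 = 10·11/2 = 55
Σ LCP = 0 + 2 + 1 + 2 + 2 + 0 + 0 + 1 + 1 + 1 = 10
distinct = 55 − 10 = 45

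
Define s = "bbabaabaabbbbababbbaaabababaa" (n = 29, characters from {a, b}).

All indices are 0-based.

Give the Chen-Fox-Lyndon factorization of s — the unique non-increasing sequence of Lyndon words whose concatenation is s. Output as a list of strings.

emit factor 1: 'b' (i=0, period=1)
emit factor 2: 'b' (i=1, period=1)
emit factor 3: 'ab' (i=2, period=2)
emit factor 4: 'aabaabbbbababbb' (i=4, period=15)
emit factor 5: 'aaababab' (i=19, period=8)
emit factor 6: 'a' (i=27, period=1)
emit factor 7: 'a' (i=28, period=1)

["b", "b", "ab", "aabaabbbbababbb", "aaababab", "a", "a"]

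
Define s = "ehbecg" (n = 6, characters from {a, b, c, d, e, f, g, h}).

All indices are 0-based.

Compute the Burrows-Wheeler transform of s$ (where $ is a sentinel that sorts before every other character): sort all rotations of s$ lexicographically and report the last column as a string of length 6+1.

rank  rotation last
    0  $ehbecg  g
    1  becg$eh  h
    2  cg$ehbe  e
    3  ecg$ehb  b
    4  ehbecg$  $
    5  g$ehbec  c
    6  hbecg$e  e

gheb$ce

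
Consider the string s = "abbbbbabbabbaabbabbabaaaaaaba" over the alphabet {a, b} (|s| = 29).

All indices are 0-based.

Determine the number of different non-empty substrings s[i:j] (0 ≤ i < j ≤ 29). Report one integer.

341

rank→(start, suffix):
  0 → (28, 'a')
  1 → (21, 'aaaaaaba')
  2 → (22, 'aaaaaba')
  3 → (23, 'aaaaba')
  4 → (24, 'aaaba')
  5 → (25, 'aaba')
  6 → (12, 'aabbabbabaaaaaaba')
  7 → (26, 'aba')
  8 → (19, 'abaaaaaaba')
  9 → (9, 'abbaabbabbabaaaaaaba')
  10 → (16, 'abbabaaaaaaba')
  11 → (6, 'abbabbaabbabbabaaaaaaba')
  12 → (13, 'abbabbabaaaaaaba')
  13 → (0, 'abbbbbabbabbaabbabbabaaaaaaba')
  14 → (27, 'ba')
  15 → (20, 'baaaaaaba')
  16 → (11, 'baabbabbabaaaaaaba')
  17 → (18, 'babaaaaaaba')
  18 → (8, 'babbaabbabbabaaaaaaba')
  19 → (15, 'babbabaaaaaaba')
  20 → (5, 'babbabbaabbabbabaaaaaaba')
  21 → (10, 'bbaabbabbabaaaaaaba')
  22 → (17, 'bbabaaaaaaba')
  23 → (7, 'bbabbaabbabbabaaaaaaba')
  24 → (14, 'bbabbabaaaaaaba')
  25 → (4, 'bbabbabbaabbabbabaaaaaaba')
  26 → (3, 'bbbabbabbaabbabbabaaaaaaba')
  27 → (2, 'bbbbabbabbaabbabbabaaaaaaba')
  28 → (1, 'bbbbbabbabbaabbabbabaaaaaaba')

SA = [28, 21, 22, 23, 24, 25, 12, 26, 19, 9, 16, 6, 13, 0, 27, 20, 11, 18, 8, 15, 5, 10, 17, 7, 14, 4, 3, 2, 1]
i: (SA[i-1],SA[i]) lcp shared
  1: (28,21) 1 'a'
  2: (21,22) 5 'aaaaa'
  3: (22,23) 4 'aaaa'
  4: (23,24) 3 'aaa'
  5: (24,25) 2 'aa'
  6: (25,12) 3 'aab'
  7: (12,26) 1 'a'
  8: (26,19) 3 'aba'
  9: (19,9) 2 'ab'
  10: (9,16) 4 'abba'
  11: (16,6) 5 'abbab'
  12: (6,13) 7 'abbabba'
  13: (13,0) 3 'abb'
  14: (0,27) 0 ''
  15: (27,20) 2 'ba'
  16: (20,11) 3 'baa'
  17: (11,18) 2 'ba'
  18: (18,8) 3 'bab'
  19: (8,15) 5 'babba'
  20: (15,5) 6 'babbab'
  21: (5,10) 1 'b'
  22: (10,17) 3 'bba'
  23: (17,7) 4 'bbab'
  24: (7,14) 6 'bbabba'
  25: (14,4) 7 'bbabbab'
  26: (4,3) 2 'bb'
  27: (3,2) 3 'bbb'
  28: (2,1) 4 'bbbb'

n(n+1)/2 = 29·30/2 = 435
Σ LCP = 0 + 1 + 5 + 4 + 3 + 2 + 3 + 1 + 3 + 2 + 4 + 5 + 7 + 3 + 0 + 2 + 3 + 2 + 3 + 5 + 6 + 1 + 3 + 4 + 6 + 7 + 2 + 3 + 4 = 94
distinct = 435 − 94 = 341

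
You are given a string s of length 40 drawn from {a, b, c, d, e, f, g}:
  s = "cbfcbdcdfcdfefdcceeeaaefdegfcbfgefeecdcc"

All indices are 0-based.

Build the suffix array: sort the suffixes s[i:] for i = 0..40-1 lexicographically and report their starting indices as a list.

[20, 21, 4, 1, 29, 39, 3, 0, 28, 38, 15, 36, 6, 9, 16, 37, 14, 5, 24, 7, 10, 19, 35, 18, 34, 17, 12, 22, 32, 25, 2, 27, 8, 13, 23, 33, 11, 30, 31, 26]

rank | idx | suffix
   0 |  20 | aaefdegfcbfgefeecdcc
   1 |  21 | aefdegfcbfgefeecdcc
   2 |   4 | bdcdfcdfefdcceeeaaefdegfcbfgefeecdcc
   3 |   1 | bfcbdcdfcdfefdcceeeaaefdegfcbfgefeecdcc
   4 |  29 | bfgefeecdcc
   5 |  39 | c
   6 |   3 | cbdcdfcdfefdcceeeaaefdegfcbfgefeecdcc
   7 |   0 | cbfcbdcdfcdfefdcceeeaaefdegfcbfgefeecdcc
   8 |  28 | cbfgefeecdcc
   9 |  38 | cc
  10 |  15 | cceeeaaefdegfcbfgefeecdcc
  11 |  36 | cdcc
  12 |   6 | cdfcdfefdcceeeaaefdegfcbfgefeecdcc
  13 |   9 | cdfefdcceeeaaefdegfcbfgefeecdcc
  14 |  16 | ceeeaaefdegfcbfgefeecdcc
  15 |  37 | dcc
  16 |  14 | dcceeeaaefdegfcbfgefeecdcc
  17 |   5 | dcdfcdfefdcceeeaaefdegfcbfgefeecdcc
  18 |  24 | degfcbfgefeecdcc
  19 |   7 | dfcdfefdcceeeaaefdegfcbfgefeecdcc
  20 |  10 | dfefdcceeeaaefdegfcbfgefeecdcc
  21 |  19 | eaaefdegfcbfgefeecdcc
  22 |  35 | ecdcc
  23 |  18 | eeaaefdegfcbfgefeecdcc
  24 |  34 | eecdcc
  25 |  17 | eeeaaefdegfcbfgefeecdcc
  26 |  12 | efdcceeeaaefdegfcbfgefeecdcc
  27 |  22 | efdegfcbfgefeecdcc
  28 |  32 | efeecdcc
  29 |  25 | egfcbfgefeecdcc
  30 |   2 | fcbdcdfcdfefdcceeeaaefdegfcbfgefeecdcc
  31 |  27 | fcbfgefeecdcc
  32 |   8 | fcdfefdcceeeaaefdegfcbfgefeecdcc
  33 |  13 | fdcceeeaaefdegfcbfgefeecdcc
  34 |  23 | fdegfcbfgefeecdcc
  35 |  33 | feecdcc
  36 |  11 | fefdcceeeaaefdegfcbfgefeecdcc
  37 |  30 | fgefeecdcc
  38 |  31 | gefeecdcc
  39 |  26 | gfcbfgefeecdcc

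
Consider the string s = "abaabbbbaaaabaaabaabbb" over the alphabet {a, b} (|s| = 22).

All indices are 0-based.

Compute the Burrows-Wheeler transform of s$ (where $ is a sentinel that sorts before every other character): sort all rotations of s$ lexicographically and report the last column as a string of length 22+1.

bbabaabbaa$aabbaaabbaba

rank  rotation                 last
    0  $abaabbbbaaaabaaabaabbb  b
    1  aaaabaaabaabbb$abaabbbb  b
    2  aaabaaabaabbb$abaabbbba  a
    3  aaabaabbb$abaabbbbaaaab  b
    4  aabaaabaabbb$abaabbbbaa  a
    5  aabaabbb$abaabbbbaaaaba  a
    6  aabbb$abaabbbbaaaabaaab  b
    7  aabbbbaaaabaaabaabbb$ab  b
    8  abaaabaabbb$abaabbbbaaa  a
    9  abaabbb$abaabbbbaaaabaa  a
   10  abaabbbbaaaabaaabaabbb$  $
   11  abbb$abaabbbbaaaabaaaba  a
   12  abbbbaaaabaaabaabbb$aba  a
   13  b$abaabbbbaaaabaaabaabb  b
   14  baaaabaaabaabbb$abaabbb  b
   15  baaabaabbb$abaabbbbaaaa  a
   16  baabbb$abaabbbbaaaabaaa  a
   17  baabbbbaaaabaaabaabbb$a  a
   18  bb$abaabbbbaaaabaaabaab  b
   19  bbaaaabaaabaabbb$abaabb  b
   20  bbb$abaabbbbaaaabaaabaa  a
   21  bbbaaaabaaabaabbb$abaab  b
   22  bbbbaaaabaaabaabbb$abaa  a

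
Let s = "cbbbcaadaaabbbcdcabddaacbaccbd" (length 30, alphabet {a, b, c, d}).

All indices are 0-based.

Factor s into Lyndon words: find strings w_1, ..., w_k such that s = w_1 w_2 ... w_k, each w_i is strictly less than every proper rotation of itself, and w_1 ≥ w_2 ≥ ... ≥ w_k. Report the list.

emit factor 1: 'c' (i=0, period=1)
emit factor 2: 'bbbc' (i=1, period=4)
emit factor 3: 'aad' (i=5, period=3)
emit factor 4: 'aaabbbcdcabddaacbaccbd' (i=8, period=22)

["c", "bbbc", "aad", "aaabbbcdcabddaacbaccbd"]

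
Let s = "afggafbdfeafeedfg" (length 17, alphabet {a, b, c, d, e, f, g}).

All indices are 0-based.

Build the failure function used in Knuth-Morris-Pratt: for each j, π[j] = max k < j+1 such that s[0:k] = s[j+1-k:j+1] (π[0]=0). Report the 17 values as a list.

[0, 0, 0, 0, 1, 2, 0, 0, 0, 0, 1, 2, 0, 0, 0, 0, 0]

π[0] = 0
j=1 s[j]='f': π[1]=0 (border '')
j=2 s[j]='g': π[2]=0 (border '')
j=3 s[j]='g': π[3]=0 (border '')
j=4 s[j]='a': π[4]=1 (border 'a')
j=5 s[j]='f': π[5]=2 (border 'af')
j=6 s[j]='b': k: 2→0; π[6]=0 (border '')
j=7 s[j]='d': π[7]=0 (border '')
j=8 s[j]='f': π[8]=0 (border '')
j=9 s[j]='e': π[9]=0 (border '')
j=10 s[j]='a': π[10]=1 (border 'a')
j=11 s[j]='f': π[11]=2 (border 'af')
j=12 s[j]='e': k: 2→0; π[12]=0 (border '')
j=13 s[j]='e': π[13]=0 (border '')
j=14 s[j]='d': π[14]=0 (border '')
j=15 s[j]='f': π[15]=0 (border '')
j=16 s[j]='g': π[16]=0 (border '')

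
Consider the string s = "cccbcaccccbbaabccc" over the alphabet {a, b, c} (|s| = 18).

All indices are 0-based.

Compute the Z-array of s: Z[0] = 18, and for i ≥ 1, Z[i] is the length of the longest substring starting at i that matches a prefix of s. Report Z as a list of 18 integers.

[18, 2, 1, 0, 1, 0, 3, 4, 2, 1, 0, 0, 0, 0, 0, 3, 2, 1]

Z[0]=18
i=1: fresh scan; Z[1]=2 extend→box=[1,3)
i=2: min(r-i=1, Z[1]=2)=1; Z[2]=1
i=3: fresh scan; Z[3]=0
i=4: fresh scan; Z[4]=1 extend→box=[4,5)
i=5: fresh scan; Z[5]=0
i=6: fresh scan; Z[6]=3 extend→box=[6,9)
i=7: min(r-i=2, Z[1]=2)=2; Z[7]=4 extend→box=[7,11)
i=8: min(r-i=3, Z[1]=2)=2; Z[8]=2
i=9: min(r-i=2, Z[2]=1)=1; Z[9]=1
i=10: min(r-i=1, Z[3]=0)=0; Z[10]=0
i=11: fresh scan; Z[11]=0
i=12: fresh scan; Z[12]=0
i=13: fresh scan; Z[13]=0
i=14: fresh scan; Z[14]=0
i=15: fresh scan; Z[15]=3 extend→box=[15,18)
i=16: min(r-i=2, Z[1]=2)=2; Z[16]=2
i=17: min(r-i=1, Z[2]=1)=1; Z[17]=1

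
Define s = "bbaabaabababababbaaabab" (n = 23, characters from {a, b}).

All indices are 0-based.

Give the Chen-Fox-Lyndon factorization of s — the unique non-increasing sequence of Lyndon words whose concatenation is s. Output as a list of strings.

["b", "b", "aabaabababababb", "aaabab"]

emit factor 1: 'b' (i=0, period=1)
emit factor 2: 'b' (i=1, period=1)
emit factor 3: 'aabaabababababb' (i=2, period=15)
emit factor 4: 'aaabab' (i=17, period=6)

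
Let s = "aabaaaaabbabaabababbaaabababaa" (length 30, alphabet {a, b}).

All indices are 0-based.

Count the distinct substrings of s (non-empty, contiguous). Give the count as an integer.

369

rank | idx | suffix
   0 |  29 | a
   1 |  28 | aa
   2 |   3 | aaaaabbabaabababbaaabababaa
   3 |   4 | aaaabbabaabababbaaabababaa
   4 |  20 | aaabababaa
   5 |   5 | aaabbabaabababbaaabababaa
   6 |   0 | aabaaaaabbabaabababbaaabababaa
   7 |  21 | aabababaa
   8 |  12 | aabababbaaabababaa
   9 |   6 | aabbabaabababbaaabababaa
  10 |  26 | abaa
  11 |   1 | abaaaaabbabaabababbaaabababaa
  12 |  10 | abaabababbaaabababaa
  13 |  24 | ababaa
  14 |  22 | abababaa
  15 |  13 | abababbaaabababaa
  16 |  15 | ababbaaabababaa
  17 |  17 | abbaaabababaa
  18 |   7 | abbabaabababbaaabababaa
  19 |  27 | baa
  20 |   2 | baaaaabbabaabababbaaabababaa
  21 |  19 | baaabababaa
  22 |  11 | baabababbaaabababaa
  23 |  25 | babaa
  24 |   9 | babaabababbaaabababaa
  25 |  23 | bababaa
  26 |  14 | bababbaaabababaa
  27 |  16 | babbaaabababaa
  28 |  18 | bbaaabababaa
  29 |   8 | bbabaabababbaaabababaa

SA = [29, 28, 3, 4, 20, 5, 0, 21, 12, 6, 26, 1, 10, 24, 22, 13, 15, 17, 7, 27, 2, 19, 11, 25, 9, 23, 14, 16, 18, 8]
i: (SA[i-1],SA[i]) lcp shared
  1: (29,28) 1 'a'
  2: (28,3) 2 'aa'
  3: (3,4) 4 'aaaa'
  4: (4,20) 3 'aaa'
  5: (20,5) 4 'aaab'
  6: (5,0) 2 'aa'
  7: (0,21) 4 'aaba'
  8: (21,12) 7 'aababab'
  9: (12,6) 3 'aab'
  10: (6,26) 1 'a'
  11: (26,1) 4 'abaa'
  12: (1,10) 4 'abaa'
  13: (10,24) 3 'aba'
  14: (24,22) 5 'ababa'
  15: (22,13) 6 'ababab'
  16: (13,15) 4 'abab'
  17: (15,17) 2 'ab'
  18: (17,7) 4 'abba'
  19: (7,27) 0 ''
  20: (27,2) 3 'baa'
  21: (2,19) 4 'baaa'
  22: (19,11) 3 'baa'
  23: (11,25) 2 'ba'
  24: (25,9) 5 'babaa'
  25: (9,23) 4 'baba'
  26: (23,14) 5 'babab'
  27: (14,16) 3 'bab'
  28: (16,18) 1 'b'
  29: (18,8) 3 'bba'

n(n+1)/2 = 30·31/2 = 465
Σ LCP = 0 + 1 + 2 + 4 + 3 + 4 + 2 + 4 + 7 + 3 + 1 + 4 + 4 + 3 + 5 + 6 + 4 + 2 + 4 + 0 + 3 + 4 + 3 + 2 + 5 + 4 + 5 + 3 + 1 + 3 = 96
distinct = 465 − 96 = 369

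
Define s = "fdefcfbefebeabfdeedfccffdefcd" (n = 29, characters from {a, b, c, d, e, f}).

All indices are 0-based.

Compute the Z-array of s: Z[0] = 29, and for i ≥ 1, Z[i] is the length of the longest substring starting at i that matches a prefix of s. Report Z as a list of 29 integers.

Z[0]=29
i=1: i≥r, start 0; Z[1]=0
i=2: i≥r, start 0; Z[2]=0
i=3: i≥r, start 0; Z[3]=1 grow→box=[3,4)
i=4: i≥r, start 0; Z[4]=0
i=5: i≥r, start 0; Z[5]=1 grow→box=[5,6)
i=6: i≥r, start 0; Z[6]=0
i=7: i≥r, start 0; Z[7]=0
i=8: i≥r, start 0; Z[8]=1 grow→box=[8,9)
i=9: i≥r, start 0; Z[9]=0
i=10: i≥r, start 0; Z[10]=0
i=11: i≥r, start 0; Z[11]=0
i=12: i≥r, start 0; Z[12]=0
i=13: i≥r, start 0; Z[13]=0
i=14: i≥r, start 0; Z[14]=3 grow→box=[14,17)
i=15: min(r-i=2, Z[1]=0)=0; Z[15]=0
i=16: min(r-i=1, Z[2]=0)=0; Z[16]=0
i=17: i≥r, start 0; Z[17]=0
i=18: i≥r, start 0; Z[18]=0
i=19: i≥r, start 0; Z[19]=1 grow→box=[19,20)
i=20: i≥r, start 0; Z[20]=0
i=21: i≥r, start 0; Z[21]=0
i=22: i≥r, start 0; Z[22]=1 grow→box=[22,23)
i=23: i≥r, start 0; Z[23]=5 grow→box=[23,28)
i=24: min(r-i=4, Z[1]=0)=0; Z[24]=0
i=25: min(r-i=3, Z[2]=0)=0; Z[25]=0
i=26: min(r-i=2, Z[3]=1)=1; Z[26]=1
i=27: min(r-i=1, Z[4]=0)=0; Z[27]=0
i=28: i≥r, start 0; Z[28]=0

[29, 0, 0, 1, 0, 1, 0, 0, 1, 0, 0, 0, 0, 0, 3, 0, 0, 0, 0, 1, 0, 0, 1, 5, 0, 0, 1, 0, 0]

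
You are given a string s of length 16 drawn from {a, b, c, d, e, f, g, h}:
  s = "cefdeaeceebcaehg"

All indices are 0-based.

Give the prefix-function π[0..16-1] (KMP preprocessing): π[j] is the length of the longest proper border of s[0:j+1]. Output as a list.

π[0] = 0
j=1 s[j]='e': π[1]=0 (border '')
j=2 s[j]='f': π[2]=0 (border '')
j=3 s[j]='d': π[3]=0 (border '')
j=4 s[j]='e': π[4]=0 (border '')
j=5 s[j]='a': π[5]=0 (border '')
j=6 s[j]='e': π[6]=0 (border '')
j=7 s[j]='c': π[7]=1 (border 'c')
j=8 s[j]='e': π[8]=2 (border 'ce')
j=9 s[j]='e': k: 2→0; π[9]=0 (border '')
j=10 s[j]='b': π[10]=0 (border '')
j=11 s[j]='c': π[11]=1 (border 'c')
j=12 s[j]='a': k: 1→0; π[12]=0 (border '')
j=13 s[j]='e': π[13]=0 (border '')
j=14 s[j]='h': π[14]=0 (border '')
j=15 s[j]='g': π[15]=0 (border '')

[0, 0, 0, 0, 0, 0, 0, 1, 2, 0, 0, 1, 0, 0, 0, 0]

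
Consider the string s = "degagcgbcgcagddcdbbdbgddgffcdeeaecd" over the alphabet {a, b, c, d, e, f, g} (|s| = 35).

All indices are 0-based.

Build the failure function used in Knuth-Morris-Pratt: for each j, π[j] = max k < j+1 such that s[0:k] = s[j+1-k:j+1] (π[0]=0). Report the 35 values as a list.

[0, 0, 0, 0, 0, 0, 0, 0, 0, 0, 0, 0, 0, 1, 1, 0, 1, 0, 0, 1, 0, 0, 1, 1, 0, 0, 0, 0, 1, 2, 0, 0, 0, 0, 1]

π[0] = 0
j=1 s[j]='e': π[1]=0 (border '')
j=2 s[j]='g': π[2]=0 (border '')
j=3 s[j]='a': π[3]=0 (border '')
j=4 s[j]='g': π[4]=0 (border '')
j=5 s[j]='c': π[5]=0 (border '')
j=6 s[j]='g': π[6]=0 (border '')
j=7 s[j]='b': π[7]=0 (border '')
j=8 s[j]='c': π[8]=0 (border '')
j=9 s[j]='g': π[9]=0 (border '')
j=10 s[j]='c': π[10]=0 (border '')
j=11 s[j]='a': π[11]=0 (border '')
j=12 s[j]='g': π[12]=0 (border '')
j=13 s[j]='d': π[13]=1 (border 'd')
j=14 s[j]='d': k: 1→0; π[14]=1 (border 'd')
j=15 s[j]='c': k: 1→0; π[15]=0 (border '')
j=16 s[j]='d': π[16]=1 (border 'd')
j=17 s[j]='b': k: 1→0; π[17]=0 (border '')
j=18 s[j]='b': π[18]=0 (border '')
j=19 s[j]='d': π[19]=1 (border 'd')
j=20 s[j]='b': k: 1→0; π[20]=0 (border '')
j=21 s[j]='g': π[21]=0 (border '')
j=22 s[j]='d': π[22]=1 (border 'd')
j=23 s[j]='d': k: 1→0; π[23]=1 (border 'd')
j=24 s[j]='g': k: 1→0; π[24]=0 (border '')
j=25 s[j]='f': π[25]=0 (border '')
j=26 s[j]='f': π[26]=0 (border '')
j=27 s[j]='c': π[27]=0 (border '')
j=28 s[j]='d': π[28]=1 (border 'd')
j=29 s[j]='e': π[29]=2 (border 'de')
j=30 s[j]='e': k: 2→0; π[30]=0 (border '')
j=31 s[j]='a': π[31]=0 (border '')
j=32 s[j]='e': π[32]=0 (border '')
j=33 s[j]='c': π[33]=0 (border '')
j=34 s[j]='d': π[34]=1 (border 'd')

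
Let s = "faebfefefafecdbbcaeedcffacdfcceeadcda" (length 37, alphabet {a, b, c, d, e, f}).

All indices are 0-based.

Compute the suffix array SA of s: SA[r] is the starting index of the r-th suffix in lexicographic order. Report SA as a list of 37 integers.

rank | idx | suffix
   0 |  36 | a
   1 |  24 | acdfcceeadcda
   2 |  32 | adcda
   3 |   1 | aebfefefafecdbbcaeedcffacdfcceeadcda
   4 |  17 | aeedcffacdfcceeadcda
   5 |   9 | afecdbbcaeedcffacdfcceeadcda
   6 |  14 | bbcaeedcffacdfcceeadcda
   7 |  15 | bcaeedcffacdfcceeadcda
   8 |   3 | bfefefafecdbbcaeedcffacdfcceeadcda
   9 |  16 | caeedcffacdfcceeadcda
  10 |  28 | cceeadcda
  11 |  34 | cda
  12 |  12 | cdbbcaeedcffacdfcceeadcda
  13 |  25 | cdfcceeadcda
  14 |  29 | ceeadcda
  15 |  21 | cffacdfcceeadcda
  16 |  35 | da
  17 |  13 | dbbcaeedcffacdfcceeadcda
  18 |  33 | dcda
  19 |  20 | dcffacdfcceeadcda
  20 |  26 | dfcceeadcda
  21 |  31 | eadcda
  22 |   2 | ebfefefafecdbbcaeedcffacdfcceeadcda
  23 |  11 | ecdbbcaeedcffacdfcceeadcda
  24 |  19 | edcffacdfcceeadcda
  25 |  30 | eeadcda
  26 |  18 | eedcffacdfcceeadcda
  27 |   7 | efafecdbbcaeedcffacdfcceeadcda
  28 |   5 | efefafecdbbcaeedcffacdfcceeadcda
  29 |  23 | facdfcceeadcda
  30 |   0 | faebfefefafecdbbcaeedcffacdfcceeadcda
  31 |   8 | fafecdbbcaeedcffacdfcceeadcda
  32 |  27 | fcceeadcda
  33 |  10 | fecdbbcaeedcffacdfcceeadcda
  34 |   6 | fefafecdbbcaeedcffacdfcceeadcda
  35 |   4 | fefefafecdbbcaeedcffacdfcceeadcda
  36 |  22 | ffacdfcceeadcda

[36, 24, 32, 1, 17, 9, 14, 15, 3, 16, 28, 34, 12, 25, 29, 21, 35, 13, 33, 20, 26, 31, 2, 11, 19, 30, 18, 7, 5, 23, 0, 8, 27, 10, 6, 4, 22]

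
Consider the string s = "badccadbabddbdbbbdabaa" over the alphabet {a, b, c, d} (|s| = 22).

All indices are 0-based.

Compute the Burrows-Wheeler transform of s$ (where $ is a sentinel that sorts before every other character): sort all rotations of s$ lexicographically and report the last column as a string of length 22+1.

rank  rotation                 last
    0  $badccadbabddbdbbbdabaa  a
    1  a$badccadbabddbdbbbdaba  a
    2  aa$badccadbabddbdbbbdab  b
    3  abaa$badccadbabddbdbbbd  d
    4  abddbdbbbdabaa$badccadb  b
    5  adbabddbdbbbdabaa$badcc  c
    6  adccadbabddbdbbbdabaa$b  b
    7  baa$badccadbabddbdbbbda  a
    8  babddbdbbbdabaa$badccad  d
    9  badccadbabddbdbbbdabaa$  $
   10  bbbdabaa$badccadbabddbd  d
   11  bbdabaa$badccadbabddbdb  b
   12  bdabaa$badccadbabddbdbb  b
   13  bdbbbdabaa$badccadbabdd  d
   14  bddbdbbbdabaa$badccadba  a
   15  cadbabddbdbbbdabaa$badc  c
   16  ccadbabddbdbbbdabaa$bad  d
   17  dabaa$badccadbabddbdbbb  b
   18  dbabddbdbbbdabaa$badcca  a
   19  dbbbdabaa$badccadbabddb  b
   20  dbdbbbdabaa$badccadbabd  d
   21  dccadbabddbdbbbdabaa$ba  a
   22  ddbdbbbdabaa$badccadbab  b

aabdbcbad$dbbdacdbabdab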